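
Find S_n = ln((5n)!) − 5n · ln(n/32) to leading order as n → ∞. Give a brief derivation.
S_n ~ 5n · (ln 160 − 1) + O(ln n)

Stirling: ln((5n)!) = 5n ln(5n) − 5n + O(ln n).
  S_n = 5n ln(5n) − 5n − 5n ln(n/32) + O(ln n)
      = 5n ln(5n) − 5n ln n + 5n ln 32 − 5n + O(ln n)
      = 5n ln 5 + 5n ln 32 − 5n + O(ln n)
      = 5n (ln 160 − 1) + O(ln n).
Numerically ln(160) − 1 ≈ 4.0752.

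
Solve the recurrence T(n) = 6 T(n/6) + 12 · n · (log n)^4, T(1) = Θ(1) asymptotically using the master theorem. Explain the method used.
T(n) = Θ(n · (log n)^5)

Here log_6 6 = 1 and f(n) = 12 · n · (log n)^4 = Θ(n^(log_6 6) · (log n)^4). This is the extended Case 2 of the master theorem (f matches the critical exponent up to log factors), giving T(n) = Θ(n^(log_6 6) · (log n)^(4+1)) = Θ(n · (log n)^5).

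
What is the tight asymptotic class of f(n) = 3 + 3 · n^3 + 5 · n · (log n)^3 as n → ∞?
f(n) ∈ Θ(n^3)

Compare the terms by growth order. For large n, n^a · (log n)^b dominates n^a' · (log n)^b' iff a > a', or (a = a' and b > b'). Ranking the 3 terms shows the dominant one is 3 · n^3. Hence f(n) ∈ Θ(n^3).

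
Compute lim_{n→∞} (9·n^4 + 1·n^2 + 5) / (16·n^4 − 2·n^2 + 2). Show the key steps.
lim = 9/16

For large n the leading n^4 terms dominate both numerator and denominator. Dividing top and bottom by n^4, every other term tends to 0, leaving 9/16.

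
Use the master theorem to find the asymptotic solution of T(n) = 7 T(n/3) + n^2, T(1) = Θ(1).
T(n) = Θ(n^2)

log_3 7 ≈ 1.771. f(n) = n^2 dominates n^(log_3 7) since 2 > 1.771, and the regularity condition a·f(n/b) = 7·(n/3)^2 = (7/9)·n^2 ≤ c·f(n) holds with c = 7/9 ≈ 0.778 < 1. So this is Case 3: T(n) = Θ(f(n)) = Θ(n^2).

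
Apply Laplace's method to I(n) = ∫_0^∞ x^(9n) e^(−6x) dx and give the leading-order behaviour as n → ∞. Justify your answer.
I(n) ~ (sqrt(2π·9n) / 6) · (9n/(6e))^(9n)

Write the integrand as exp(9n ln x − 6x) and set f(x) = 9n ln x − 6x. Then f'(x) = 9n/x − 6 = 0 at x* = 9n/6, and f''(x*) = −9n/x*^2 = −6^2/(9n). Laplace's method (interior maximum) gives
  I(n) ~ e^(f(x*)) · sqrt(2π / |f''(x*)|)
        = exp(9n ln(9n/6) − 9n) · sqrt(2π · 9n / 6^2)
        = (9n/6)^(9n) e^(−9n) · sqrt(2π·9n) / 6
        = (sqrt(2π·9n) / 6) · (9n/(6e))^(9n).
This matches Γ(9n+1)/6^(9n+1) with Stirling applied to Γ.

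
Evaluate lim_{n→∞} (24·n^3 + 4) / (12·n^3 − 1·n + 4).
lim = 24/12 = 2

For large n the leading n^3 terms dominate both numerator and denominator. Dividing top and bottom by n^3, every other term tends to 0, leaving 24/12 = 2.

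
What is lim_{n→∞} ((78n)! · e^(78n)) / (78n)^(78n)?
lim = ∞

Stirling: (78n)! ~ sqrt(2π·78n) · (78n/e)^(78n). Hence
  (78n)! · e^(78n) / (78n)^(78n) ~ sqrt(2π·78n) = sqrt(2π·78) · sqrt(n) → ∞.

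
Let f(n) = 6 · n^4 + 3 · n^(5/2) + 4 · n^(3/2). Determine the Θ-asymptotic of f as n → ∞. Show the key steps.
f(n) ∈ Θ(n^4)

Compare the terms by growth order. For large n, n^a · (log n)^b dominates n^a' · (log n)^b' iff a > a', or (a = a' and b > b'). Ranking the 3 terms shows the dominant one is 6 · n^4. Hence f(n) ∈ Θ(n^4).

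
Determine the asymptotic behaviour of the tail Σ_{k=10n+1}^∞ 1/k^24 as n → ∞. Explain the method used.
Σ_{k>10n} 1/k^24 ~ 1/(23 · (10n)^23)

Compare to the integral: ∫_{10n}^∞ x^(−24) dx = [−x^(−23)/23]_{10n}^∞ = 1/((24−1)·(10n)^23). Euler-Maclaurin then gives
  Σ_{k>10n} 1/k^24 = ∫_{10n}^∞ dx/x^24 − 1/(2·(10n)^24) + O(1/(10n)^25).
(Equivalently this is ζ(24) − Σ_{k≤10n} 1/k^24.)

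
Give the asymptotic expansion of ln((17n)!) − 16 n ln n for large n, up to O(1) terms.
ln((17n)!) − 16 n ln n = n ln n + 17(ln 17 − 1) n + (1/2) ln(2π·17n) + O(1/n)

Stirling: ln((17n)!) = 17n ln(17n) − 17n + (1/2) ln(2π·17n) + O(1/n).
Expand 17n ln(17n) = 17n (ln n + ln 17) = 17n ln n + 17n ln 17.
Subtract 16n ln n: leading term is (17 − 16) n ln n = n ln n. The next term is 17n ln 17 − 17n = 17(ln 17 − 1) n. Then the (1/2) ln(2π·17n) correction.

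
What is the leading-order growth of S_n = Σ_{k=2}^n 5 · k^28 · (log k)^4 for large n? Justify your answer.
S_n ~ 5 · n^29 · (log n)^4 / 29

By integral comparison, S_n = ∫_1^n 5 · x^28 · (log x)^4 dx + O(n^28 · (log n)^4). For the integral, the leading term of ∫_1^n x^28 (log x)^4 dx is n^29/29 · (log n)^4 (by repeated integration by parts; each step lowers the log-exponent and produces a relatively O(1/log n) correction). Hence S_n ~ 5 · n^29 · (log n)^4 / 29.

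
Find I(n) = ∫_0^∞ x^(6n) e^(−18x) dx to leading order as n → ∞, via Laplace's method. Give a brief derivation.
I(n) ~ (sqrt(2π·6n) / 18) · (6n/(18e))^(6n)

Write the integrand as exp(6n ln x − 18x) and set f(x) = 6n ln x − 18x. Then f'(x) = 6n/x − 18 = 0 at x* = 6n/18, and f''(x*) = −6n/x*^2 = −18^2/(6n). Laplace's method (interior maximum) gives
  I(n) ~ e^(f(x*)) · sqrt(2π / |f''(x*)|)
        = exp(6n ln(6n/18) − 6n) · sqrt(2π · 6n / 18^2)
        = (6n/18)^(6n) e^(−6n) · sqrt(2π·6n) / 18
        = (sqrt(2π·6n) / 18) · (6n/(18e))^(6n).
This matches Γ(6n+1)/18^(6n+1) with Stirling applied to Γ.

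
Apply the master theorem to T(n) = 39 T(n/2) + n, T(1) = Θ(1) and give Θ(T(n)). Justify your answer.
T(n) = Θ(n^(log_2 39))

Master theorem: compare f(n) = n to n^(log_2 39) where log_2 39 ≈ 5.285. Since 1 < log_2 39, we have f(n) = O(n^(log_2 39 − ε)) for some ε > 0 — Case 1. Hence T(n) = Θ(n^(log_2 39)).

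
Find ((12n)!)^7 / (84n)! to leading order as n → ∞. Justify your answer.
((12n)!)^7/(84n)! ~ ((2π·12n)^(6/2) / sqrt(7)) · 7^(−7·12n)  →  0

Write N = 12n. Stirling: N! ~ sqrt(2π N)(N/e)^N and (7N)! ~ sqrt(2π·7N)·(7N/e)^(7N).
  (N!)^7/(7N)! ~ (2π N)^(7/2) (N/e)^(7N) / [sqrt(2π·7N) (7N/e)^(7N)]
     = (2π N)^(7/2) / sqrt(2π·7N) · (N/(7N))^(7N)
     = (2π N)^((7−1)/2) / sqrt(7) · 7^(−7N).
Since 7^7 > 1, the factor 7^(−7N) decays exponentially, so the ratio → 0. Substituting N = 12n gives the stated form.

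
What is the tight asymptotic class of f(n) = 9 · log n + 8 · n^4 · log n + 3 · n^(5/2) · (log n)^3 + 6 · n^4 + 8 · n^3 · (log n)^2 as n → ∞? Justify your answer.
f(n) ∈ Θ(n^4 · log n)

Compare the terms by growth order. For large n, n^a · (log n)^b dominates n^a' · (log n)^b' iff a > a', or (a = a' and b > b'). Ranking the 5 terms shows the dominant one is 8 · n^4 · log n. Hence f(n) ∈ Θ(n^4 · log n).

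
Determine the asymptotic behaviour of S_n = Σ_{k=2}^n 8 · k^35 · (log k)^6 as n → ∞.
S_n ~ 2 · n^36 · (log n)^6 / 9

By integral comparison, S_n = ∫_1^n 8 · x^35 · (log x)^6 dx + O(n^35 · (log n)^6). For the integral, the leading term of ∫_1^n x^35 (log x)^6 dx is n^36/36 · (log n)^6 (by repeated integration by parts; each step lowers the log-exponent and produces a relatively O(1/log n) correction). Hence S_n ~ 2 · n^36 · (log n)^6 / 9.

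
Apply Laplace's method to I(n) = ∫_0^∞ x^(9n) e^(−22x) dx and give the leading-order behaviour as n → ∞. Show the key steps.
I(n) ~ (sqrt(2π·9n) / 22) · (9n/(22e))^(9n)

Write the integrand as exp(9n ln x − 22x) and set f(x) = 9n ln x − 22x. Then f'(x) = 9n/x − 22 = 0 at x* = 9n/22, and f''(x*) = −9n/x*^2 = −22^2/(9n). Laplace's method (interior maximum) gives
  I(n) ~ e^(f(x*)) · sqrt(2π / |f''(x*)|)
        = exp(9n ln(9n/22) − 9n) · sqrt(2π · 9n / 22^2)
        = (9n/22)^(9n) e^(−9n) · sqrt(2π·9n) / 22
        = (sqrt(2π·9n) / 22) · (9n/(22e))^(9n).
This matches Γ(9n+1)/22^(9n+1) with Stirling applied to Γ.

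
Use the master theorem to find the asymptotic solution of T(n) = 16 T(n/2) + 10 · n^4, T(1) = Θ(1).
T(n) = Θ(n^4 log n)

log_2 16 = 4, and f(n) = 10 · n^4 = Θ(n^(log_2 16)). This is Case 2 of the master theorem: T(n) = Θ(f(n) · log n) = Θ(n^4 log n).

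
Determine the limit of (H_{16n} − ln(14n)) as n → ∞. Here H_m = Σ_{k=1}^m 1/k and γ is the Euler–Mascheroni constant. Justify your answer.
lim = ln(8/7) + γ

By Euler-Maclaurin, H_m = ln m + γ + O(1/m). So
  H_{16n} − ln(14n) = ln(16n) + γ − ln(14n) + O(1/n)
                       = ln(16/14) + γ + O(1/n).
Hence the limit is ln(16/14) + γ (= ln(8/7)).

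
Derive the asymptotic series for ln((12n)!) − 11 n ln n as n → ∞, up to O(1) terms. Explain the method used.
ln((12n)!) − 11 n ln n = n ln n + 12(ln 12 − 1) n + (1/2) ln(2π·12n) + O(1/n)

Stirling: ln((12n)!) = 12n ln(12n) − 12n + (1/2) ln(2π·12n) + O(1/n).
Expand 12n ln(12n) = 12n (ln n + ln 12) = 12n ln n + 12n ln 12.
Subtract 11n ln n: leading term is (12 − 11) n ln n = n ln n. The next term is 12n ln 12 − 12n = 12(ln 12 − 1) n. Then the (1/2) ln(2π·12n) correction.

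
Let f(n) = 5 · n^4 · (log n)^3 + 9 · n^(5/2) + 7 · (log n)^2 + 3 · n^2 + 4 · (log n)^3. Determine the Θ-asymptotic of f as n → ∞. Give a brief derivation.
f(n) ∈ Θ(n^4 · (log n)^3)

Compare the terms by growth order. For large n, n^a · (log n)^b dominates n^a' · (log n)^b' iff a > a', or (a = a' and b > b'). Ranking the 5 terms shows the dominant one is 5 · n^4 · (log n)^3. Hence f(n) ∈ Θ(n^4 · (log n)^3).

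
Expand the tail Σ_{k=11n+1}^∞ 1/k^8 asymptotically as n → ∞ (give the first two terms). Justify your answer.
Σ_{k>11n} 1/k^8 = 1/(7 · (11n)^7) − 1/(2 · (11n)^8) + O(1/(11n)^9)

Compare to the integral: ∫_{11n}^∞ x^(−8) dx = [−x^(−7)/7]_{11n}^∞ = 1/((8−1)·(11n)^7). The Euler-Maclaurin correction adds −f(11n)/2 = −1/(2·(11n)^8). Euler-Maclaurin then gives
  Σ_{k>11n} 1/k^8 = ∫_{11n}^∞ dx/x^8 − 1/(2·(11n)^8) + O(1/(11n)^9).
(Equivalently this is ζ(8) − Σ_{k≤11n} 1/k^8.)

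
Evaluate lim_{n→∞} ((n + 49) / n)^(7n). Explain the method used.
lim = e^343

Rewrite as (1 + 49/n)^(7n). By the standard limit (1 + x/n)^n → e^x, we have (1 + 49/n)^n → e^49, and raising to the 7th power gives e^343.
More precisely, ln[(1 + 49/n)^(7n)] = 7n · ln(1 + 49/n) = 7n · (49/n + O(1/n^2)) = 343 + O(1/n) → 343.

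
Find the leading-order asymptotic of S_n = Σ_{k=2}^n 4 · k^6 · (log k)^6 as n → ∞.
S_n ~ 4 · n^7 · (log n)^6 / 7

By integral comparison, S_n = ∫_1^n 4 · x^6 · (log x)^6 dx + O(n^6 · (log n)^6). For the integral, the leading term of ∫_1^n x^6 (log x)^6 dx is n^7/7 · (log n)^6 (by repeated integration by parts; each step lowers the log-exponent and produces a relatively O(1/log n) correction). Hence S_n ~ 4 · n^7 · (log n)^6 / 7.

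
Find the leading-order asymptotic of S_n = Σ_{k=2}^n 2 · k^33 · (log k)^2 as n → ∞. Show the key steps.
S_n ~ n^34 · (log n)^2 / 17

By integral comparison, S_n = ∫_1^n 2 · x^33 · (log x)^2 dx + O(n^33 · (log n)^2). For the integral, the leading term of ∫_1^n x^33 (log x)^2 dx is n^34/34 · (log n)^2 (by repeated integration by parts; each step lowers the log-exponent and produces a relatively O(1/log n) correction). Hence S_n ~ n^34 · (log n)^2 / 17.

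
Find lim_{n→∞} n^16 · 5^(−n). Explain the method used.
lim = 0

Exponentials with base > 1 dominate every fixed polynomial: for any fixed c, n^c / 5^n → 0 as n → ∞ (e.g. by the ratio test, or by writing 5^n = e^(n ln 5) and noting e^(n ln 5) / n^c → ∞). Hence n^16 · 5^(−n) = n^16 / 5^n → 0.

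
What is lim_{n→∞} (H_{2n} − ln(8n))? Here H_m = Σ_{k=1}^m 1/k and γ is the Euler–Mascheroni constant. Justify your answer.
lim = −ln 4 + γ

By Euler-Maclaurin, H_m = ln m + γ + O(1/m). So
  H_{2n} − ln(8n) = ln(2n) + γ − ln(8n) + O(1/n)
                       = ln(2/8) + γ + O(1/n).
Hence the limit is ln(2/8) + γ (= −ln 4).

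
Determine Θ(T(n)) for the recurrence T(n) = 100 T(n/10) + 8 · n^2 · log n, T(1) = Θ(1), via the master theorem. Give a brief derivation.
T(n) = Θ(n^2 · (log n)^2)

Here log_10 100 = 2 and f(n) = 8 · n^2 · log n = Θ(n^(log_10 100) · (log n)^1). This is the extended Case 2 of the master theorem (f matches the critical exponent up to log factors), giving T(n) = Θ(n^(log_10 100) · (log n)^(1+1)) = Θ(n^2 · (log n)^2).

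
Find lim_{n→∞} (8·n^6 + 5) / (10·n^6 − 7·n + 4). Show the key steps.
lim = 8/10 = 4/5

For large n the leading n^6 terms dominate both numerator and denominator. Dividing top and bottom by n^6, every other term tends to 0, leaving 8/10 = 4/5.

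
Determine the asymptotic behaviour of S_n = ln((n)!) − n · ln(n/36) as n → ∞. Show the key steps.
S_n ~ n · (ln 36 − 1) + O(ln n)

Stirling: ln((n)!) = n ln(n) − n + O(ln n).
  S_n = n ln(n) − n − n ln(n/36) + O(ln n)
      = n ln(n) − n ln n + n ln 36 − n + O(ln n)
      = n ln 36 − n + O(ln n)
      = n (ln 36 − 1) + O(ln n).
Numerically ln(36) − 1 ≈ 2.5835.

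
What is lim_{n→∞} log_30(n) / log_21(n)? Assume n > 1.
lim = ln(21) / ln(30) = log_30(21)

Change of base: log_30(n) = ln n / ln 30 and log_21(n) = ln n / ln 21. The ratio is (ln n / ln 30) · (ln 21 / ln n) = ln 21 / ln 30, a constant independent of n. So the limit is ln 21 / ln 30 = log_30(21).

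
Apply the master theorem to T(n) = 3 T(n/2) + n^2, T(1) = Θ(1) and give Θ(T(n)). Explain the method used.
T(n) = Θ(n^2)

log_2 3 ≈ 1.585. f(n) = n^2 dominates n^(log_2 3) since 2 > 1.585, and the regularity condition a·f(n/b) = 3·(n/2)^2 = (3/4)·n^2 ≤ c·f(n) holds with c = 3/4 ≈ 0.75 < 1. So this is Case 3: T(n) = Θ(f(n)) = Θ(n^2).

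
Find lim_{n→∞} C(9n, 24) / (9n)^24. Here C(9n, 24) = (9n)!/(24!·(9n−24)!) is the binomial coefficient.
lim = 1/24! = 1/620448401733239439360000

With N = 9n → ∞: C(N, 24) / N^24 = [N(N−1)…(N−23)] / (24! · N^24) = (1/24!) · 1 · (1 − 1/(9n)) · … · (1 − 23/(9n)). Each factor → 1 as N → ∞, so the limit is 1/24! = 1/620448401733239439360000.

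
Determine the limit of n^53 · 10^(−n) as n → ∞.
lim = 0

Exponentials with base > 1 dominate every fixed polynomial: for any fixed c, n^c / 10^n → 0 as n → ∞ (e.g. by the ratio test, or by writing 10^n = e^(n ln 10) and noting e^(n ln 10) / n^c → ∞). Hence n^53 · 10^(−n) = n^53 / 10^n → 0.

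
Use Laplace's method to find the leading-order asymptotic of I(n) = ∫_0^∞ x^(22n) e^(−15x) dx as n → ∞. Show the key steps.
I(n) ~ (sqrt(2π·22n) / 15) · (22n/(15e))^(22n)

Write the integrand as exp(22n ln x − 15x) and set f(x) = 22n ln x − 15x. Then f'(x) = 22n/x − 15 = 0 at x* = 22n/15, and f''(x*) = −22n/x*^2 = −15^2/(22n). Laplace's method (interior maximum) gives
  I(n) ~ e^(f(x*)) · sqrt(2π / |f''(x*)|)
        = exp(22n ln(22n/15) − 22n) · sqrt(2π · 22n / 15^2)
        = (22n/15)^(22n) e^(−22n) · sqrt(2π·22n) / 15
        = (sqrt(2π·22n) / 15) · (22n/(15e))^(22n).
This matches Γ(22n+1)/15^(22n+1) with Stirling applied to Γ.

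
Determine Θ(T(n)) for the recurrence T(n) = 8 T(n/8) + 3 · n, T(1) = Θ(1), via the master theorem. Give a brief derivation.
T(n) = Θ(n log n)

log_8 8 = 1, and f(n) = 3 · n = Θ(n^(log_8 8)). This is Case 2 of the master theorem: T(n) = Θ(f(n) · log n) = Θ(n log n).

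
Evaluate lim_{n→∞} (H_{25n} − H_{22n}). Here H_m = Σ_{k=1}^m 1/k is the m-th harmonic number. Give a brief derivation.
lim = ln(25/22)

Euler-Maclaurin gives H_m = ln m + γ + 1/(2m) + O(1/m^2). The γ and O(1/m) terms cancel in the difference:
  H_{25n} − H_{22n} = ln(25n) − ln(22n) + O(1/n) = ln(25/22) + O(1/n).
Hence the limit is ln(25/22).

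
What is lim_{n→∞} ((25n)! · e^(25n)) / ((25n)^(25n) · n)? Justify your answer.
lim = 0

Stirling: (25n)! ~ sqrt(2π·25n) · (25n/e)^(25n). Hence
  (25n)! · e^(25n) / (25n)^(25n) ~ sqrt(2π·25n).
Dividing by n: sqrt(2π·25n) / n = sqrt(2π·25) · n^((1−2)/2), so the expression behaves like sqrt(2π·25) · n^((1−2)/2) → 0.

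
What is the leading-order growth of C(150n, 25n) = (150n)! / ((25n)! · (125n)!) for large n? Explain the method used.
C(150n, 25n) ~ (46656/3125)^(25n) · sqrt(3/(5π·25n))

Write N = 25n. Apply Stirling to each factorial:
  (6N)! ~ sqrt(2π·6N) · (6N/e)^(6N),
  N! ~ sqrt(2π N) · (N/e)^N,
  (5N)! ~ sqrt(2π·5N) · (5N/e)^(5N).
The exponential factors combine to (6N)^(6N) / (N^N · (5N)^(5N)) = 6^(6N)/5^(5N) = (6^6/5^5)^N = (46656/3125)^N.
The square-root prefactors combine to sqrt(2π·6N) / (sqrt(2π N)·sqrt(2π·5N)) = sqrt(6 / (2π·5·N)) = sqrt(3/(5π·25n)).
Substituting N = 25n: C(150n, 25n) ~ (46656/3125)^(25n) · sqrt(3/(5π·25n)).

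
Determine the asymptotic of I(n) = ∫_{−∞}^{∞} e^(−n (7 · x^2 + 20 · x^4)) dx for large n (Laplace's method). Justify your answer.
I(n) ~ sqrt(π/(7n))

φ(x) = 7 · x^2 + 20 · x^4 has its unique global minimum at x* = 0 (since φ'(x) = 14x + 80x^3 = 0 only at x = 0 for real x with both coefficients positive, and φ → ∞ as |x| → ∞). At x* = 0, φ(0) = 0 and φ''(0) = 14. Laplace's method then gives
  I(n) ~ sqrt(2π / (n · φ''(0))) · e^(−n φ(0)) = sqrt(2π / (14n)) = sqrt(π/(7n)).
The 20 · x^4 term contributes only at subleading order (an O(1/n) relative correction).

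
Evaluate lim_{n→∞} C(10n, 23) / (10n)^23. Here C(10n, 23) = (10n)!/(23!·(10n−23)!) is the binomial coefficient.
lim = 1/23! = 1/25852016738884976640000

With N = 10n → ∞: C(N, 23) / N^23 = [N(N−1)…(N−22)] / (23! · N^23) = (1/23!) · 1 · (1 − 1/(10n)) · … · (1 − 22/(10n)). Each factor → 1 as N → ∞, so the limit is 1/23! = 1/25852016738884976640000.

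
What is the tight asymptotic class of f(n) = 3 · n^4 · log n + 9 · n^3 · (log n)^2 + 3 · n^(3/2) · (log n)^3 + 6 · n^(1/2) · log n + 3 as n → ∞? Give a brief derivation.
f(n) ∈ Θ(n^4 · log n)

Compare the terms by growth order. For large n, n^a · (log n)^b dominates n^a' · (log n)^b' iff a > a', or (a = a' and b > b'). Ranking the 5 terms shows the dominant one is 3 · n^4 · log n. Hence f(n) ∈ Θ(n^4 · log n).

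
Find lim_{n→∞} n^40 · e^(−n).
lim = 0

Exponentials with base > 1 dominate every fixed polynomial: for any fixed c, n^c / e^n → 0 as n → ∞ (e.g. by the ratio test, or since e^n grows faster than any power of n). Hence n^40 · e^(−n) = n^40 / e^n → 0.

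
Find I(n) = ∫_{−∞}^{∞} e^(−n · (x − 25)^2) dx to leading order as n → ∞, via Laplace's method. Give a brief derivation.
I(n) = sqrt(π/n)

Here φ(x) = (x − 25)^2 has its unique minimum at x* = 25 with φ(x*) = 0 and φ''(x*) = 2. Laplace's method gives
  I(n) ~ e^(−n φ(x*)) · sqrt(2π / (n · φ''(x*))) = sqrt(2π / (2n)) = sqrt(π/n).
This is exact: substituting u = (x − 25)·sqrt(n) gives I(n) = (1/sqrt(n)) ∫_{−∞}^{∞} e^(−u^2) du = sqrt(π/n).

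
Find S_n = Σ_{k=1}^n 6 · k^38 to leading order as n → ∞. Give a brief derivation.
S_n ~ 2 · n^39 / 13

By integral comparison (Euler-Maclaurin), Σ_{k=1}^n 6 · k^38 = 6 · ∫_0^n x^38 dx + O(n^38) = 6 · n^39/39 = 2 · n^39 / 13 + O(n^38). (Equivalently, Faulhaber's formula gives the same leading term.)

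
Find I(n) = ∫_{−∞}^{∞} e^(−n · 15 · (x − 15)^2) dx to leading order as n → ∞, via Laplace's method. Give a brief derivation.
I(n) = sqrt(π/(15n))

Here φ(x) = 15 · (x − 15)^2 has its unique minimum at x* = 15 with φ(x*) = 0 and φ''(x*) = 30. Laplace's method gives
  I(n) ~ e^(−n φ(x*)) · sqrt(2π / (n · φ''(x*))) = sqrt(2π / (30n)) = sqrt(π/(15n)).
This is exact: substituting u = (x − 15)·sqrt(15n) gives I(n) = (1/sqrt(15n)) ∫_{−∞}^{∞} e^(−u^2) du = sqrt(π/(15n)).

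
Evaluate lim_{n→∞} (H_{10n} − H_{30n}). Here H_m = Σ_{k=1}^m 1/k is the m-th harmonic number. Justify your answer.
lim = ln(10/30) = −ln 3

Euler-Maclaurin gives H_m = ln m + γ + 1/(2m) + O(1/m^2). The γ and O(1/m) terms cancel in the difference:
  H_{10n} − H_{30n} = ln(10n) − ln(30n) + O(1/n) = ln(10/30) + O(1/n).
Hence the limit is ln(10/30) = −ln 3.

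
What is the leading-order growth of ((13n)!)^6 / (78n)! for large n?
((13n)!)^6/(78n)! ~ ((2π·13n)^(5/2) / sqrt(6)) · 6^(−6·13n)  →  0

Write N = 13n. Stirling: N! ~ sqrt(2π N)(N/e)^N and (6N)! ~ sqrt(2π·6N)·(6N/e)^(6N).
  (N!)^6/(6N)! ~ (2π N)^(6/2) (N/e)^(6N) / [sqrt(2π·6N) (6N/e)^(6N)]
     = (2π N)^(6/2) / sqrt(2π·6N) · (N/(6N))^(6N)
     = (2π N)^((6−1)/2) / sqrt(6) · 6^(−6N).
Since 6^6 > 1, the factor 6^(−6N) decays exponentially, so the ratio → 0. Substituting N = 13n gives the stated form.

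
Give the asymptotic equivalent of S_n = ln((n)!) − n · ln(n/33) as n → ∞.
S_n ~ n · (ln 33 − 1) + O(ln n)

Stirling: ln((n)!) = n ln(n) − n + O(ln n).
  S_n = n ln(n) − n − n ln(n/33) + O(ln n)
      = n ln(n) − n ln n + n ln 33 − n + O(ln n)
      = n ln 33 − n + O(ln n)
      = n (ln 33 − 1) + O(ln n).
Numerically ln(33) − 1 ≈ 2.4965.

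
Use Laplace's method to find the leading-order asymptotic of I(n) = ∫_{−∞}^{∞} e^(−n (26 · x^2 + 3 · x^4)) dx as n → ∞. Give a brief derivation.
I(n) ~ sqrt(π/(26n))

φ(x) = 26 · x^2 + 3 · x^4 has its unique global minimum at x* = 0 (since φ'(x) = 52x + 12x^3 = 0 only at x = 0 for real x with both coefficients positive, and φ → ∞ as |x| → ∞). At x* = 0, φ(0) = 0 and φ''(0) = 52. Laplace's method then gives
  I(n) ~ sqrt(2π / (n · φ''(0))) · e^(−n φ(0)) = sqrt(2π / (52n)) = sqrt(π/(26n)).
The 3 · x^4 term contributes only at subleading order (an O(1/n) relative correction).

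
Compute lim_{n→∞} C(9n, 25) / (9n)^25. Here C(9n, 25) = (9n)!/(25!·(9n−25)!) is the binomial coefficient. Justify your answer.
lim = 1/25! = 1/15511210043330985984000000

With N = 9n → ∞: C(N, 25) / N^25 = [N(N−1)…(N−24)] / (25! · N^25) = (1/25!) · 1 · (1 − 1/(9n)) · … · (1 − 24/(9n)). Each factor → 1 as N → ∞, so the limit is 1/25! = 1/15511210043330985984000000.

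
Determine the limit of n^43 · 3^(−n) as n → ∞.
lim = 0

Exponentials with base > 1 dominate every fixed polynomial: for any fixed c, n^c / 3^n → 0 as n → ∞ (e.g. by the ratio test, or by writing 3^n = e^(n ln 3) and noting e^(n ln 3) / n^c → ∞). Hence n^43 · 3^(−n) = n^43 / 3^n → 0.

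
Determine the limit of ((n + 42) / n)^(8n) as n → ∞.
lim = e^336

Rewrite as (1 + 42/n)^(8n). By the standard limit (1 + x/n)^n → e^x, we have (1 + 42/n)^n → e^42, and raising to the 8th power gives e^336.
More precisely, ln[(1 + 42/n)^(8n)] = 8n · ln(1 + 42/n) = 8n · (42/n + O(1/n^2)) = 336 + O(1/n) → 336.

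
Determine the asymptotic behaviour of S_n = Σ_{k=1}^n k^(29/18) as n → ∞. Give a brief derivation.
S_n ~ (18/47) · n^(47/18)

Integral comparison: Σ_{k=1}^n k^(29/18) = ∫_0^n x^(29/18) dx + O(n^(29/18)). The integral is n^(1 + 29/18) / (1 + 29/18) = n^((29+18)/18) / ((29+18)/18) = (18/47) · n^(47/18).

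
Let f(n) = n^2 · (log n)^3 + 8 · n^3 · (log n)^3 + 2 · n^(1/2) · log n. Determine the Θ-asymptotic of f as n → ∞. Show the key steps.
f(n) ∈ Θ(n^3 · (log n)^3)

Compare the terms by growth order. For large n, n^a · (log n)^b dominates n^a' · (log n)^b' iff a > a', or (a = a' and b > b'). Ranking the 3 terms shows the dominant one is 8 · n^3 · (log n)^3. Hence f(n) ∈ Θ(n^3 · (log n)^3).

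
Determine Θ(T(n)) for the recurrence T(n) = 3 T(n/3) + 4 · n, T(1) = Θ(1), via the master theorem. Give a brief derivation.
T(n) = Θ(n log n)

log_3 3 = 1, and f(n) = 4 · n = Θ(n^(log_3 3)). This is Case 2 of the master theorem: T(n) = Θ(f(n) · log n) = Θ(n log n).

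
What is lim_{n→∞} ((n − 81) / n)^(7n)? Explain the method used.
lim = e^(−567)

Rewrite as (1 − 81/n)^(7n). By the standard limit (1 + x/n)^n → e^x, we have (1 − 81/n)^n → e^(−81), and raising to the 7th power gives e^(−567).
More precisely, ln[(1 − 81/n)^(7n)] = 7n · ln(1 − 81/n) = 7n · (-81/n + O(1/n^2)) = -567 + O(1/n) → -567.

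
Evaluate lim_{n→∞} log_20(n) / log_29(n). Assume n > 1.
lim = ln(29) / ln(20) = log_20(29)

Change of base: log_20(n) = ln n / ln 20 and log_29(n) = ln n / ln 29. The ratio is (ln n / ln 20) · (ln 29 / ln n) = ln 29 / ln 20, a constant independent of n. So the limit is ln 29 / ln 20 = log_20(29).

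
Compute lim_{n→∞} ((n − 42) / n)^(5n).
lim = e^(−210)

Rewrite as (1 − 42/n)^(5n). By the standard limit (1 + x/n)^n → e^x, we have (1 − 42/n)^n → e^(−42), and raising to the 5th power gives e^(−210).
More precisely, ln[(1 − 42/n)^(5n)] = 5n · ln(1 − 42/n) = 5n · (-42/n + O(1/n^2)) = -210 + O(1/n) → -210.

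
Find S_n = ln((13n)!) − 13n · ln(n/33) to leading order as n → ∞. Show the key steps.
S_n ~ 13n · (ln 429 − 1) + O(ln n)

Stirling: ln((13n)!) = 13n ln(13n) − 13n + O(ln n).
  S_n = 13n ln(13n) − 13n − 13n ln(n/33) + O(ln n)
      = 13n ln(13n) − 13n ln n + 13n ln 33 − 13n + O(ln n)
      = 13n ln 13 + 13n ln 33 − 13n + O(ln n)
      = 13n (ln 429 − 1) + O(ln n).
Numerically ln(429) − 1 ≈ 5.0615.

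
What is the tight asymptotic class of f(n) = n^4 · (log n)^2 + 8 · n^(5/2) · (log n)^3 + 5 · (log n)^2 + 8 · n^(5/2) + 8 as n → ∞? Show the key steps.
f(n) ∈ Θ(n^4 · (log n)^2)

Compare the terms by growth order. For large n, n^a · (log n)^b dominates n^a' · (log n)^b' iff a > a', or (a = a' and b > b'). Ranking the 5 terms shows the dominant one is n^4 · (log n)^2. Hence f(n) ∈ Θ(n^4 · (log n)^2).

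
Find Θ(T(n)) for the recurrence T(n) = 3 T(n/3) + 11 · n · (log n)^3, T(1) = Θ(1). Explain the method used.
T(n) = Θ(n · (log n)^4)

Here log_3 3 = 1 and f(n) = 11 · n · (log n)^3 = Θ(n^(log_3 3) · (log n)^3). This is the extended Case 2 of the master theorem (f matches the critical exponent up to log factors), giving T(n) = Θ(n^(log_3 3) · (log n)^(3+1)) = Θ(n · (log n)^4).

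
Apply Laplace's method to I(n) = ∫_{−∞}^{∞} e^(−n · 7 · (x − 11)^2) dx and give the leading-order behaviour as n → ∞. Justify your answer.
I(n) = sqrt(π/(7n))

Here φ(x) = 7 · (x − 11)^2 has its unique minimum at x* = 11 with φ(x*) = 0 and φ''(x*) = 14. Laplace's method gives
  I(n) ~ e^(−n φ(x*)) · sqrt(2π / (n · φ''(x*))) = sqrt(2π / (14n)) = sqrt(π/(7n)).
This is exact: substituting u = (x − 11)·sqrt(7n) gives I(n) = (1/sqrt(7n)) ∫_{−∞}^{∞} e^(−u^2) du = sqrt(π/(7n)).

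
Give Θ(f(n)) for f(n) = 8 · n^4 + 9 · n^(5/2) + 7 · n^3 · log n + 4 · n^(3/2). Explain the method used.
f(n) ∈ Θ(n^4)

Compare the terms by growth order. For large n, n^a · (log n)^b dominates n^a' · (log n)^b' iff a > a', or (a = a' and b > b'). Ranking the 4 terms shows the dominant one is 8 · n^4. Hence f(n) ∈ Θ(n^4).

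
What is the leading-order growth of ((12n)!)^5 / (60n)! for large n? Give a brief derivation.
((12n)!)^5/(60n)! ~ ((2π·12n)^(4/2) / sqrt(5)) · 5^(−5·12n)  →  0

Write N = 12n. Stirling: N! ~ sqrt(2π N)(N/e)^N and (5N)! ~ sqrt(2π·5N)·(5N/e)^(5N).
  (N!)^5/(5N)! ~ (2π N)^(5/2) (N/e)^(5N) / [sqrt(2π·5N) (5N/e)^(5N)]
     = (2π N)^(5/2) / sqrt(2π·5N) · (N/(5N))^(5N)
     = (2π N)^((5−1)/2) / sqrt(5) · 5^(−5N).
Since 5^5 > 1, the factor 5^(−5N) decays exponentially, so the ratio → 0. Substituting N = 12n gives the stated form.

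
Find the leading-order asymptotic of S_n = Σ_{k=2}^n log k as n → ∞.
S_n ~ n log n − n

By integral comparison, S_n = ∫_1^n log x dx + O(log n). For the integral, ∫ log x dx = n log n − n. Hence S_n ~ n log n − n.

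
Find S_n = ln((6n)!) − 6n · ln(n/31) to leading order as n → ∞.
S_n ~ 6n · (ln 186 − 1) + O(ln n)

Stirling: ln((6n)!) = 6n ln(6n) − 6n + O(ln n).
  S_n = 6n ln(6n) − 6n − 6n ln(n/31) + O(ln n)
      = 6n ln(6n) − 6n ln n + 6n ln 31 − 6n + O(ln n)
      = 6n ln 6 + 6n ln 31 − 6n + O(ln n)
      = 6n (ln 186 − 1) + O(ln n).
Numerically ln(186) − 1 ≈ 4.2257.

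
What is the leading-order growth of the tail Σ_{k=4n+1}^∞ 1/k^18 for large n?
Σ_{k>4n} 1/k^18 ~ 1/(17 · (4n)^17)

Compare to the integral: ∫_{4n}^∞ x^(−18) dx = [−x^(−17)/17]_{4n}^∞ = 1/((18−1)·(4n)^17). Euler-Maclaurin then gives
  Σ_{k>4n} 1/k^18 = ∫_{4n}^∞ dx/x^18 − 1/(2·(4n)^18) + O(1/(4n)^19).
(Equivalently this is ζ(18) − Σ_{k≤4n} 1/k^18.)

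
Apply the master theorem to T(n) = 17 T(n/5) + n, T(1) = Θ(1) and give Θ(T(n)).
T(n) = Θ(n^(log_5 17))

Master theorem: compare f(n) = n to n^(log_5 17) where log_5 17 ≈ 1.760. Since 1 < log_5 17, we have f(n) = O(n^(log_5 17 − ε)) for some ε > 0 — Case 1. Hence T(n) = Θ(n^(log_5 17)).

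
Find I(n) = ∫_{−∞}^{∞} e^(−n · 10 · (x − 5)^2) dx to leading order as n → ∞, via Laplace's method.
I(n) = sqrt(π/(10n))

Here φ(x) = 10 · (x − 5)^2 has its unique minimum at x* = 5 with φ(x*) = 0 and φ''(x*) = 20. Laplace's method gives
  I(n) ~ e^(−n φ(x*)) · sqrt(2π / (n · φ''(x*))) = sqrt(2π / (20n)) = sqrt(π/(10n)).
This is exact: substituting u = (x − 5)·sqrt(10n) gives I(n) = (1/sqrt(10n)) ∫_{−∞}^{∞} e^(−u^2) du = sqrt(π/(10n)).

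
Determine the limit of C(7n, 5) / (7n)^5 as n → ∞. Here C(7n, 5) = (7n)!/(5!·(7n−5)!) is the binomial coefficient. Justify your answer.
lim = 1/5! = 1/120

With N = 7n → ∞: C(N, 5) / N^5 = [N(N−1)…(N−4)] / (5! · N^5) = (1/5!) · 1 · (1 − 1/(7n)) · (1 − 2/(7n)) · (1 − 3/(7n)) · (1 − 4/(7n)). Each factor → 1 as N → ∞, so the limit is 1/5! = 1/120.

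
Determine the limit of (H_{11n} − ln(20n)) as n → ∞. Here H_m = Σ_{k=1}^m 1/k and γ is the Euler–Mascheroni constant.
lim = ln(11/20) + γ

By Euler-Maclaurin, H_m = ln m + γ + O(1/m). So
  H_{11n} − ln(20n) = ln(11n) + γ − ln(20n) + O(1/n)
                       = ln(11/20) + γ + O(1/n).
Hence the limit is ln(11/20) + γ.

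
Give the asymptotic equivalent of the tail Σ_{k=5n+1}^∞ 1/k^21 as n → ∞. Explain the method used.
Σ_{k>5n} 1/k^21 ~ 1/(20 · (5n)^20)

Compare to the integral: ∫_{5n}^∞ x^(−21) dx = [−x^(−20)/20]_{5n}^∞ = 1/((21−1)·(5n)^20). Euler-Maclaurin then gives
  Σ_{k>5n} 1/k^21 = ∫_{5n}^∞ dx/x^21 − 1/(2·(5n)^21) + O(1/(5n)^22).
(Equivalently this is ζ(21) − Σ_{k≤5n} 1/k^21.)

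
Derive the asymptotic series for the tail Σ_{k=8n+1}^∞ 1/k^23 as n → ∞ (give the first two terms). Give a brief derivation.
Σ_{k>8n} 1/k^23 = 1/(22 · (8n)^22) − 1/(2 · (8n)^23) + O(1/(8n)^24)

Compare to the integral: ∫_{8n}^∞ x^(−23) dx = [−x^(−22)/22]_{8n}^∞ = 1/((23−1)·(8n)^22). The Euler-Maclaurin correction adds −f(8n)/2 = −1/(2·(8n)^23). Euler-Maclaurin then gives
  Σ_{k>8n} 1/k^23 = ∫_{8n}^∞ dx/x^23 − 1/(2·(8n)^23) + O(1/(8n)^24).
(Equivalently this is ζ(23) − Σ_{k≤8n} 1/k^23.)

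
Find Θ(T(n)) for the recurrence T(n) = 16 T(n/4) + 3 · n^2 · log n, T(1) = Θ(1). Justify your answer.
T(n) = Θ(n^2 · (log n)^2)

Here log_4 16 = 2 and f(n) = 3 · n^2 · log n = Θ(n^(log_4 16) · (log n)^1). This is the extended Case 2 of the master theorem (f matches the critical exponent up to log factors), giving T(n) = Θ(n^(log_4 16) · (log n)^(1+1)) = Θ(n^2 · (log n)^2).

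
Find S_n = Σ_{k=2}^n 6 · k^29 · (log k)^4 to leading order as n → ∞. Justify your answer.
S_n ~ n^30 · (log n)^4 / 5

By integral comparison, S_n = ∫_1^n 6 · x^29 · (log x)^4 dx + O(n^29 · (log n)^4). For the integral, the leading term of ∫_1^n x^29 (log x)^4 dx is n^30/30 · (log n)^4 (by repeated integration by parts; each step lowers the log-exponent and produces a relatively O(1/log n) correction). Hence S_n ~ n^30 · (log n)^4 / 5.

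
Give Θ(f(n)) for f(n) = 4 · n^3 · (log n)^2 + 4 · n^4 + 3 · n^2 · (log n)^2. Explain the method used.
f(n) ∈ Θ(n^4)

Compare the terms by growth order. For large n, n^a · (log n)^b dominates n^a' · (log n)^b' iff a > a', or (a = a' and b > b'). Ranking the 3 terms shows the dominant one is 4 · n^4. Hence f(n) ∈ Θ(n^4).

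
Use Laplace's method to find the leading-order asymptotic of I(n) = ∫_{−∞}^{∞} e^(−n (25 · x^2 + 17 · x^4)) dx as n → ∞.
I(n) ~ sqrt(π/(25n))

φ(x) = 25 · x^2 + 17 · x^4 has its unique global minimum at x* = 0 (since φ'(x) = 50x + 68x^3 = 0 only at x = 0 for real x with both coefficients positive, and φ → ∞ as |x| → ∞). At x* = 0, φ(0) = 0 and φ''(0) = 50. Laplace's method then gives
  I(n) ~ sqrt(2π / (n · φ''(0))) · e^(−n φ(0)) = sqrt(2π / (50n)) = sqrt(π/(25n)).
The 17 · x^4 term contributes only at subleading order (an O(1/n) relative correction).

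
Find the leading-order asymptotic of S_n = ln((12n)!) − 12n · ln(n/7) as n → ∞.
S_n ~ 12n · (ln 84 − 1) + O(ln n)

Stirling: ln((12n)!) = 12n ln(12n) − 12n + O(ln n).
  S_n = 12n ln(12n) − 12n − 12n ln(n/7) + O(ln n)
      = 12n ln(12n) − 12n ln n + 12n ln 7 − 12n + O(ln n)
      = 12n ln 12 + 12n ln 7 − 12n + O(ln n)
      = 12n (ln 84 − 1) + O(ln n).
Numerically ln(84) − 1 ≈ 3.4308.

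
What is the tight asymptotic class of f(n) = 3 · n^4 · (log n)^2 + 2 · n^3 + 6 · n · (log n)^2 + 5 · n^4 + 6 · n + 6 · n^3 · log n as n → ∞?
f(n) ∈ Θ(n^4 · (log n)^2)

Compare the terms by growth order. For large n, n^a · (log n)^b dominates n^a' · (log n)^b' iff a > a', or (a = a' and b > b'). Ranking the 6 terms shows the dominant one is 3 · n^4 · (log n)^2. Hence f(n) ∈ Θ(n^4 · (log n)^2).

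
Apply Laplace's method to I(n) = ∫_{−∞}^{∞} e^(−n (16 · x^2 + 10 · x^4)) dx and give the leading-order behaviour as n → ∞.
I(n) ~ sqrt(π/(16n))

φ(x) = 16 · x^2 + 10 · x^4 has its unique global minimum at x* = 0 (since φ'(x) = 32x + 40x^3 = 0 only at x = 0 for real x with both coefficients positive, and φ → ∞ as |x| → ∞). At x* = 0, φ(0) = 0 and φ''(0) = 32. Laplace's method then gives
  I(n) ~ sqrt(2π / (n · φ''(0))) · e^(−n φ(0)) = sqrt(2π / (32n)) = sqrt(π/(16n)).
The 10 · x^4 term contributes only at subleading order (an O(1/n) relative correction).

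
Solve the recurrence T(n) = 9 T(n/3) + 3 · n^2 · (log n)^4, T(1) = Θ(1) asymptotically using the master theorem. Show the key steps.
T(n) = Θ(n^2 · (log n)^5)

Here log_3 9 = 2 and f(n) = 3 · n^2 · (log n)^4 = Θ(n^(log_3 9) · (log n)^4). This is the extended Case 2 of the master theorem (f matches the critical exponent up to log factors), giving T(n) = Θ(n^(log_3 9) · (log n)^(4+1)) = Θ(n^2 · (log n)^5).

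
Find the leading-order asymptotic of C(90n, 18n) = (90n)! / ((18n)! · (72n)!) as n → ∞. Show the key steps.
C(90n, 18n) ~ (3125/256)^(18n) · sqrt(5/(8π·18n))

Write N = 18n. Apply Stirling to each factorial:
  (5N)! ~ sqrt(2π·5N) · (5N/e)^(5N),
  N! ~ sqrt(2π N) · (N/e)^N,
  (4N)! ~ sqrt(2π·4N) · (4N/e)^(4N).
The exponential factors combine to (5N)^(5N) / (N^N · (4N)^(4N)) = 5^(5N)/4^(4N) = (5^5/4^4)^N = (3125/256)^N.
The square-root prefactors combine to sqrt(2π·5N) / (sqrt(2π N)·sqrt(2π·4N)) = sqrt(5 / (2π·4·N)) = sqrt(5/(8π·18n)).
Substituting N = 18n: C(90n, 18n) ~ (3125/256)^(18n) · sqrt(5/(8π·18n)).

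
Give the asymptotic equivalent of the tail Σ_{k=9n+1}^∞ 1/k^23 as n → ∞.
Σ_{k>9n} 1/k^23 ~ 1/(22 · (9n)^22)

Compare to the integral: ∫_{9n}^∞ x^(−23) dx = [−x^(−22)/22]_{9n}^∞ = 1/((23−1)·(9n)^22). Euler-Maclaurin then gives
  Σ_{k>9n} 1/k^23 = ∫_{9n}^∞ dx/x^23 − 1/(2·(9n)^23) + O(1/(9n)^24).
(Equivalently this is ζ(23) − Σ_{k≤9n} 1/k^23.)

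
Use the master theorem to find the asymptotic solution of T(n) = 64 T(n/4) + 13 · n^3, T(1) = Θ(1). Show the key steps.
T(n) = Θ(n^3 log n)

log_4 64 = 3, and f(n) = 13 · n^3 = Θ(n^(log_4 64)). This is Case 2 of the master theorem: T(n) = Θ(f(n) · log n) = Θ(n^3 log n).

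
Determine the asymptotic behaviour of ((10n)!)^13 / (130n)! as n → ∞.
((10n)!)^13/(130n)! ~ ((2π·10n)^(12/2) / sqrt(13)) · 13^(−13·10n)  →  0

Write N = 10n. Stirling: N! ~ sqrt(2π N)(N/e)^N and (13N)! ~ sqrt(2π·13N)·(13N/e)^(13N).
  (N!)^13/(13N)! ~ (2π N)^(13/2) (N/e)^(13N) / [sqrt(2π·13N) (13N/e)^(13N)]
     = (2π N)^(13/2) / sqrt(2π·13N) · (N/(13N))^(13N)
     = (2π N)^((13−1)/2) / sqrt(13) · 13^(−13N).
Since 13^13 > 1, the factor 13^(−13N) decays exponentially, so the ratio → 0. Substituting N = 10n gives the stated form.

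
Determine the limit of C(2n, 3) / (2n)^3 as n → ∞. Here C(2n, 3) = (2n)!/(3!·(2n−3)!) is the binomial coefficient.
lim = 1/3! = 1/6

With N = 2n → ∞: C(N, 3) / N^3 = [N(N−1)…(N−2)] / (3! · N^3) = (1/3!) · 1 · (1 − 1/(2n)) · (1 − 2/(2n)). Each factor → 1 as N → ∞, so the limit is 1/3! = 1/6.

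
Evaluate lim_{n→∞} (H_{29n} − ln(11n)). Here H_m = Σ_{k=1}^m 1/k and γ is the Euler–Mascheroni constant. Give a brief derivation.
lim = ln(29/11) + γ

By Euler-Maclaurin, H_m = ln m + γ + O(1/m). So
  H_{29n} − ln(11n) = ln(29n) + γ − ln(11n) + O(1/n)
                       = ln(29/11) + γ + O(1/n).
Hence the limit is ln(29/11) + γ.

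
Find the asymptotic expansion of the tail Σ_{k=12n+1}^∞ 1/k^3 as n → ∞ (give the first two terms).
Σ_{k>12n} 1/k^3 = 1/(2 · (12n)^2) − 1/(2 · (12n)^3) + O(1/(12n)^4)

Compare to the integral: ∫_{12n}^∞ x^(−3) dx = [−x^(−2)/2]_{12n}^∞ = 1/((3−1)·(12n)^2). The Euler-Maclaurin correction adds −f(12n)/2 = −1/(2·(12n)^3). Euler-Maclaurin then gives
  Σ_{k>12n} 1/k^3 = ∫_{12n}^∞ dx/x^3 − 1/(2·(12n)^3) + O(1/(12n)^4).
(Equivalently this is ζ(3) − Σ_{k≤12n} 1/k^3.)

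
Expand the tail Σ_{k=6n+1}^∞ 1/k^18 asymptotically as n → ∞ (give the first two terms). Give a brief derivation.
Σ_{k>6n} 1/k^18 = 1/(17 · (6n)^17) − 1/(2 · (6n)^18) + O(1/(6n)^19)

Compare to the integral: ∫_{6n}^∞ x^(−18) dx = [−x^(−17)/17]_{6n}^∞ = 1/((18−1)·(6n)^17). The Euler-Maclaurin correction adds −f(6n)/2 = −1/(2·(6n)^18). Euler-Maclaurin then gives
  Σ_{k>6n} 1/k^18 = ∫_{6n}^∞ dx/x^18 − 1/(2·(6n)^18) + O(1/(6n)^19).
(Equivalently this is ζ(18) − Σ_{k≤6n} 1/k^18.)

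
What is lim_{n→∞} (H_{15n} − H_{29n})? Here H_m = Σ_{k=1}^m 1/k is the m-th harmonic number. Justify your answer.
lim = ln(15/29)

Euler-Maclaurin gives H_m = ln m + γ + 1/(2m) + O(1/m^2). The γ and O(1/m) terms cancel in the difference:
  H_{15n} − H_{29n} = ln(15n) − ln(29n) + O(1/n) = ln(15/29) + O(1/n).
Hence the limit is ln(15/29).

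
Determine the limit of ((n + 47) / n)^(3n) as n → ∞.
lim = e^141

Rewrite as (1 + 47/n)^(3n). By the standard limit (1 + x/n)^n → e^x, we have (1 + 47/n)^n → e^47, and raising to the 3rd power gives e^141.
More precisely, ln[(1 + 47/n)^(3n)] = 3n · ln(1 + 47/n) = 3n · (47/n + O(1/n^2)) = 141 + O(1/n) → 141.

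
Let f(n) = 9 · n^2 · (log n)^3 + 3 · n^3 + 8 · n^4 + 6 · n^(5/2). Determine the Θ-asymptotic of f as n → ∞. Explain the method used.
f(n) ∈ Θ(n^4)

Compare the terms by growth order. For large n, n^a · (log n)^b dominates n^a' · (log n)^b' iff a > a', or (a = a' and b > b'). Ranking the 4 terms shows the dominant one is 8 · n^4. Hence f(n) ∈ Θ(n^4).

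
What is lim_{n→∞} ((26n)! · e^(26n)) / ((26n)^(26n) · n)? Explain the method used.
lim = 0

Stirling: (26n)! ~ sqrt(2π·26n) · (26n/e)^(26n). Hence
  (26n)! · e^(26n) / (26n)^(26n) ~ sqrt(2π·26n).
Dividing by n: sqrt(2π·26n) / n = sqrt(2π·26) · n^((1−2)/2), so the expression behaves like sqrt(2π·26) · n^((1−2)/2) → 0.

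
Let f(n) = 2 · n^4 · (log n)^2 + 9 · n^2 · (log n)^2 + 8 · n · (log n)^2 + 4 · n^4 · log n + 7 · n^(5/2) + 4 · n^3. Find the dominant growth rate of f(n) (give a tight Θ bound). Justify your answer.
f(n) ∈ Θ(n^4 · (log n)^2)

Compare the terms by growth order. For large n, n^a · (log n)^b dominates n^a' · (log n)^b' iff a > a', or (a = a' and b > b'). Ranking the 6 terms shows the dominant one is 2 · n^4 · (log n)^2. Hence f(n) ∈ Θ(n^4 · (log n)^2).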